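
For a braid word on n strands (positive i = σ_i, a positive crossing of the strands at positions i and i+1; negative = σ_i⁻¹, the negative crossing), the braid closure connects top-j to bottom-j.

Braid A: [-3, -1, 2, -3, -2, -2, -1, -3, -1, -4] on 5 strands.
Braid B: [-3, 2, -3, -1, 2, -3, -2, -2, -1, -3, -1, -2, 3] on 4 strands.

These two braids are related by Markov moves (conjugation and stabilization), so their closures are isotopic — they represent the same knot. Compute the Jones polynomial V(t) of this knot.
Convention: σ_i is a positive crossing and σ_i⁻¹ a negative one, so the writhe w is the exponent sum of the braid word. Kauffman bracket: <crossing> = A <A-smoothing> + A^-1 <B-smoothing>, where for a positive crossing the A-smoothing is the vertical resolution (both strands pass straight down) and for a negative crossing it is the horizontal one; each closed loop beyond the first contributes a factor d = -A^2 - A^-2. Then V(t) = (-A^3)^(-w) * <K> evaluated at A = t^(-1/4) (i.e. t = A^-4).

t^-2 - t^-3 + 3*t^-4 - 3*t^-5 + 4*t^-6 - 4*t^-7 + 2*t^-8 - 2*t^-9 + t^-10

Derivation:
Markov-equivalent braids have isotopic closures, hence identical knot invariants. Strip the Markov moves from each word to reach a common short braid β, then compute V(t) once on β.
Braid A: s3^-1 s1^-1 s2 s3^-1 s2^-1 s2^-1 s1^-1 s3^-1 s1^-1 s4^-1 on 5 strands reduces by inverse Markov moves (closure unchanged at each step):
  Destabilize: the word has the form β·s4^-1 where s4^-1 occurs only as the final letter (β ∈ B_4); drop it and the last strand → 4 strands.
Reduced to β = s3^-1 s1^-1 s2 s3^-1 s2^-1 s2^-1 s1^-1 s3^-1 s1^-1 on 4 strands, 9 crossings.
Braid B: s3^-1 s2 s3^-1 s1^-1 s2 s3^-1 s2^-1 s2^-1 s1^-1 s3^-1 s1^-1 s2^-1 s3 on 4 strands reduces by inverse Markov moves (closure unchanged at each step):
  Deconjugate: the word is γ·β·γ⁻¹ with γ = s3^-1 s2 (prefix) and γ⁻¹ = s2^-1 s3 (suffix); strip both.
Reduced to β = s3^-1 s1^-1 s2 s3^-1 s2^-1 s2^-1 s1^-1 s3^-1 s1^-1 on 4 strands, 9 crossings.
Both give the same β = s3^-1 s1^-1 s2 s3^-1 s2^-1 s2^-1 s1^-1 s3^-1 s1^-1 on 4 strands, so one state sum suffices:
Braid: s3^-1 s1^-1 s2 s3^-1 s2^-1 s2^-1 s1^-1 s3^-1 s1^-1 on 4 strands, 9 crossings.
Writhe w = (#positive) - (#negative) = 1 - 8 = -7.
State-sum expansion of <K>. There are 2^9 = 512 states.
Smooth each crossing (0=||, 1=⌣⌢); contribution A^(Σ sign_k(1-2s_k)) * d^(L-1).
Tabulate the states by total A-exponent and number of loops L (A-exp: L × count):
  A^9: L=6 ×1
  A^7: L=5 ×9
  A^5: L=4 ×34, L=6 ×2
  A^3: L=3 ×67, L=5 ×17
  A^1: L=2 ×69, L=4 ×56, L=6 ×1
  A^-1: L=1 ×30, L=3 ×88, L=5 ×8
  A^-3: L=2 ×61, L=4 ×23
  A^-5: L=1 ×9, L=3 ×26, L=5 ×1
  A^-7: L=2 ×6, L=4 ×3
  A^-9: L=3 ×1
Each group contributes A^e * Σ count * d^(L-1):
Powers of d = -A^2 - A^-2: d^2 = A^4 + 2 + A^-4; d^3 = -A^6 - 3*A^2 - 3*A^-2 - A^-6; d^4 = A^8 + 4*A^4 + 6 + 4*A^-4 + A^-8; d^5 = -A^10 - 5*A^6 - 10*A^2 - 10*A^-2 - 5*A^-6 - A^-10.
  A^9 * (d^5) = -A^19 - 5*A^15 - 10*A^11 - 10*A^7 - 5*A^3 - A^-1
  A^7 * (9*d^4) = 9*A^15 + 36*A^11 + 54*A^7 + 36*A^3 + 9*A^-1
  A^5 * (34*d^3 + 2*d^5) = -2*A^15 - 44*A^11 - 122*A^7 - 122*A^3 - 44*A^-1 - 2*A^-5
  A^3 * (67*d^2 + 17*d^4) = 17*A^11 + 135*A^7 + 236*A^3 + 135*A^-1 + 17*A^-5
  A^1 * (69*d + 56*d^3 + d^5) = -A^11 - 61*A^7 - 247*A^3 - 247*A^-1 - 61*A^-5 - A^-9
  A^-1 * (30 + 88*d^2 + 8*d^4) = 8*A^7 + 120*A^3 + 254*A^-1 + 120*A^-5 + 8*A^-9
  A^-3 * (61*d + 23*d^3) = -23*A^3 - 130*A^-1 - 130*A^-5 - 23*A^-9
  A^-5 * (9 + 26*d^2 + d^4) = A^3 + 30*A^-1 + 67*A^-5 + 30*A^-9 + A^-13
  A^-7 * (6*d + 3*d^3) = -3*A^-1 - 15*A^-5 - 15*A^-9 - 3*A^-13
  A^-9 * (d^2) = A^-5 + 2*A^-9 + A^-13
Summing the groups: <K> = -A^19 + 2*A^15 - 2*A^11 + 4*A^7 - 4*A^3 + 3*A^-1 - 3*A^-5 + A^-9 - A^-13
Normalise by the writhe: (-A^3)^(-w) = (-A^3)^(7) = -A^21, so f(A) = -A^21 * <K> = A^40 - 2*A^36 + 2*A^32 - 4*A^28 + 4*A^24 - 3*A^20 + 3*A^16 - A^12 + A^8.
Substitute A = t^(-1/4), i.e. A^e → t^(-e/4): V(t) = t^-2 - t^-3 + 3*t^-4 - 3*t^-5 + 4*t^-6 - 4*t^-7 + 2*t^-8 - 2*t^-9 + t^-10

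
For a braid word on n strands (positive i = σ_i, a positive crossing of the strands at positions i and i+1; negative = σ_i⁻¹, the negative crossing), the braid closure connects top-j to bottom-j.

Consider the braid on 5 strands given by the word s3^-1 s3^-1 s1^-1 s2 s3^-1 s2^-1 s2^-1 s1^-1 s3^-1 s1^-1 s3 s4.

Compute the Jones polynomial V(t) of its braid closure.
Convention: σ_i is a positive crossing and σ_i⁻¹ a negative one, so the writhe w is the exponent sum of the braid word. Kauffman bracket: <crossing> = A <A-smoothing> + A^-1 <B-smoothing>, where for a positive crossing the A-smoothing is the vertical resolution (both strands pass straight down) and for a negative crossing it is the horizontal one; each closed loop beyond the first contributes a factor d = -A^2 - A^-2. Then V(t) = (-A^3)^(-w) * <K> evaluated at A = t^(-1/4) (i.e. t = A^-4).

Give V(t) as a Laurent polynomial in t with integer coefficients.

The presented braid s3^-1 s3^-1 s1^-1 s2 s3^-1 s2^-1 s2^-1 s1^-1 s3^-1 s1^-1 s3 s4 on 5 strands reduces by inverse Markov moves (closure unchanged at each step):
  Destabilize: the word has the form β·s4 where s4 occurs only as the final letter (β ∈ B_4); drop it and the last strand → 4 strands.
  Deconjugate: the word is γ·β·γ⁻¹ with γ = s3^-1 (prefix) and γ⁻¹ = s3 (suffix); strip both.
Reduced to β = s3^-1 s1^-1 s2 s3^-1 s2^-1 s2^-1 s1^-1 s3^-1 s1^-1 on 4 strands, 9 crossings.
Compute on β:
Braid: s3^-1 s1^-1 s2 s3^-1 s2^-1 s2^-1 s1^-1 s3^-1 s1^-1 on 4 strands, 9 crossings.
Writhe w = (#positive) - (#negative) = 1 - 8 = -7.
Computing the Kauffman bracket via state sum. There are 2^9 = 512 states.
Each crossing splits two ways (0=vertical, 1=horizontal). The state's weight is A^(#A-smoothings - #B-smoothings) * d^(loops - 1).
Tabulate the states by total A-exponent and number of loops L (A-exp: L × count):
  A^9: L=6 ×1
  A^7: L=5 ×9
  A^5: L=4 ×34, L=6 ×2
  A^3: L=3 ×67, L=5 ×17
  A^1: L=2 ×69, L=4 ×56, L=6 ×1
  A^-1: L=1 ×30, L=3 ×88, L=5 ×8
  A^-3: L=2 ×61, L=4 ×23
  A^-5: L=1 ×9, L=3 ×26, L=5 ×1
  A^-7: L=2 ×6, L=4 ×3
  A^-9: L=3 ×1
Each group contributes A^e * Σ count * d^(L-1):
Powers of d = -A^2 - A^-2: d^2 = A^4 + 2 + A^-4; d^3 = -A^6 - 3*A^2 - 3*A^-2 - A^-6; d^4 = A^8 + 4*A^4 + 6 + 4*A^-4 + A^-8; d^5 = -A^10 - 5*A^6 - 10*A^2 - 10*A^-2 - 5*A^-6 - A^-10.
  A^9 * (d^5) = -A^19 - 5*A^15 - 10*A^11 - 10*A^7 - 5*A^3 - A^-1
  A^7 * (9*d^4) = 9*A^15 + 36*A^11 + 54*A^7 + 36*A^3 + 9*A^-1
  A^5 * (34*d^3 + 2*d^5) = -2*A^15 - 44*A^11 - 122*A^7 - 122*A^3 - 44*A^-1 - 2*A^-5
  A^3 * (67*d^2 + 17*d^4) = 17*A^11 + 135*A^7 + 236*A^3 + 135*A^-1 + 17*A^-5
  A^1 * (69*d + 56*d^3 + d^5) = -A^11 - 61*A^7 - 247*A^3 - 247*A^-1 - 61*A^-5 - A^-9
  A^-1 * (30 + 88*d^2 + 8*d^4) = 8*A^7 + 120*A^3 + 254*A^-1 + 120*A^-5 + 8*A^-9
  A^-3 * (61*d + 23*d^3) = -23*A^3 - 130*A^-1 - 130*A^-5 - 23*A^-9
  A^-5 * (9 + 26*d^2 + d^4) = A^3 + 30*A^-1 + 67*A^-5 + 30*A^-9 + A^-13
  A^-7 * (6*d + 3*d^3) = -3*A^-1 - 15*A^-5 - 15*A^-9 - 3*A^-13
  A^-9 * (d^2) = A^-5 + 2*A^-9 + A^-13
Summing the groups: <K> = -A^19 + 2*A^15 - 2*A^11 + 4*A^7 - 4*A^3 + 3*A^-1 - 3*A^-5 + A^-9 - A^-13
Normalise by the writhe: (-A^3)^(-w) = (-A^3)^(7) = -A^21, so f(A) = -A^21 * <K> = A^40 - 2*A^36 + 2*A^32 - 4*A^28 + 4*A^24 - 3*A^20 + 3*A^16 - A^12 + A^8.
Substitute A = t^(-1/4), i.e. A^e → t^(-e/4): V(t) = t^-2 - t^-3 + 3*t^-4 - 3*t^-5 + 4*t^-6 - 4*t^-7 + 2*t^-8 - 2*t^-9 + t^-10

Answer: t^-2 - t^-3 + 3*t^-4 - 3*t^-5 + 4*t^-6 - 4*t^-7 + 2*t^-8 - 2*t^-9 + t^-10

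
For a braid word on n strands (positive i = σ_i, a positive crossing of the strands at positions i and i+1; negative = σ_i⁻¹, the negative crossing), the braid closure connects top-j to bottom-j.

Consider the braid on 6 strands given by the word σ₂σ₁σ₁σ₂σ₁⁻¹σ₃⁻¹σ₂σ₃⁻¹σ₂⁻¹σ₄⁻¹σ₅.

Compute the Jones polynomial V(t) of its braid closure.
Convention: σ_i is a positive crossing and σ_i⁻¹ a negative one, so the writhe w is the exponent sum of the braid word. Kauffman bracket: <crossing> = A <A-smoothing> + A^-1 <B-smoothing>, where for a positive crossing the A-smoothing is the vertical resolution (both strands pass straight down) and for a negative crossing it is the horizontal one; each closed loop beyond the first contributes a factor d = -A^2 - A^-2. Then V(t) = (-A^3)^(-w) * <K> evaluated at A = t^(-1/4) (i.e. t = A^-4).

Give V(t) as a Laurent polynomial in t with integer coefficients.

The presented braid s2 s1 s1 s2 s1^-1 s3^-1 s2 s3^-1 s2^-1 s4^-1 s5 on 6 strands reduces by inverse Markov moves (closure unchanged at each step):
  Destabilize: the word has the form β·s5 where s5 occurs only as the final letter (β ∈ B_5); drop it and the last strand → 5 strands.
  Destabilize: the word has the form β·s4^-1 where s4^-1 occurs only as the final letter (β ∈ B_4); drop it and the last strand → 4 strands.
  Deconjugate: the word is γ·β·γ⁻¹ with γ = s2 (prefix) and γ⁻¹ = s2^-1 (suffix); strip both.
Reduced to β = s1 s1 s2 s1^-1 s3^-1 s2 s3^-1 on 4 strands, 7 crossings.
Compute on β:
Braid: s1 s1 s2 s1^-1 s3^-1 s2 s3^-1 on 4 strands, 7 crossings.
Writhe w = (#positive) - (#negative) = 4 - 3 = 1.
State-sum expansion of <K>. There are 2^7 = 128 states.
For each crossing: s=0 is the vertical smoothing, s=1 horizontal. Crossing k contributes A^(sign_k * (1 - 2*s_k)); loop factor d = -A^2 - A^-2.
Tabulate the states by total A-exponent and number of loops L (A-exp: L × count):
  A^7: L=3 ×1
  A^5: L=2 ×4, L=4 ×3
  A^3: L=1 ×5, L=3 ×15, L=5 ×1
  A^1: L=2 ×27, L=4 ×8
  A^-1: L=1 ×14, L=3 ×20, L=5 ×1
  A^-3: L=2 ×17, L=4 ×4
  A^-5: L=3 ×7
  A^-7: L=4 ×1
Each group contributes A^e * Σ count * d^(L-1):
Powers of d = -A^2 - A^-2: d^2 = A^4 + 2 + A^-4; d^3 = -A^6 - 3*A^2 - 3*A^-2 - A^-6; d^4 = A^8 + 4*A^4 + 6 + 4*A^-4 + A^-8.
  A^7 * (d^2) = A^11 + 2*A^7 + A^3
  A^5 * (4*d + 3*d^3) = -3*A^11 - 13*A^7 - 13*A^3 - 3*A^-1
  A^3 * (5 + 15*d^2 + d^4) = A^11 + 19*A^7 + 41*A^3 + 19*A^-1 + A^-5
  A^1 * (27*d + 8*d^3) = -8*A^7 - 51*A^3 - 51*A^-1 - 8*A^-5
  A^-1 * (14 + 20*d^2 + d^4) = A^7 + 24*A^3 + 60*A^-1 + 24*A^-5 + A^-9
  A^-3 * (17*d + 4*d^3) = -4*A^3 - 29*A^-1 - 29*A^-5 - 4*A^-9
  A^-5 * (7*d^2) = 7*A^-1 + 14*A^-5 + 7*A^-9
  A^-7 * (d^3) = -A^-1 - 3*A^-5 - 3*A^-9 - A^-13
Summing the groups: <K> = -A^11 + A^7 - 2*A^3 + 2*A^-1 - A^-5 + A^-9 - A^-13
Normalise by the writhe: (-A^3)^(-w) = (-A^3)^(-1) = -A^-3, so f(A) = -A^-3 * <K> = A^8 - A^4 + 2 - 2*A^-4 + A^-8 - A^-12 + A^-16.
Substitute A = t^(-1/4), i.e. A^e → t^(-e/4): V(t) = t^4 - t^3 + t^2 - 2*t + 2 - t^-1 + t^-2

Answer: t^4 - t^3 + t^2 - 2*t + 2 - t^-1 + t^-2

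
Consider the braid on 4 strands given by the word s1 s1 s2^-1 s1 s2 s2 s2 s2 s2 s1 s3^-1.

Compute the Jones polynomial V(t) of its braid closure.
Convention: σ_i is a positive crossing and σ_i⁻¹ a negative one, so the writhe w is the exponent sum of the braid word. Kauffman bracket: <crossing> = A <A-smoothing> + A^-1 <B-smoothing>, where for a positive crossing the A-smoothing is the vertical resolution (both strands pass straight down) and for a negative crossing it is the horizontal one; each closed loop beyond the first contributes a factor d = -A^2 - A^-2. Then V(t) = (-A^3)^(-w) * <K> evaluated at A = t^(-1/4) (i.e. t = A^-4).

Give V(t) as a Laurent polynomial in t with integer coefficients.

-t^12 + 2*t^11 - 4*t^10 + 5*t^9 - 5*t^8 + 5*t^7 - 4*t^6 + 3*t^5 - t^4 + t^3

Derivation:
The presented braid s1 s1 s2^-1 s1 s2 s2 s2 s2 s2 s1 s3^-1 on 4 strands reduces by inverse Markov moves (closure unchanged at each step):
  Destabilize: the word has the form β·s3^-1 where s3^-1 occurs only as the final letter (β ∈ B_3); drop it and the last strand → 3 strands.
Reduced to β = s1 s1 s2^-1 s1 s2 s2 s2 s2 s2 s1 on 3 strands, 10 crossings.
Compute on β:
Braid: s1 s1 s2^-1 s1 s2 s2 s2 s2 s2 s1 on 3 strands, 10 crossings.
Writhe w = (#positive) - (#negative) = 9 - 1 = 8.
Computing the Kauffman bracket via state sum. There are 2^10 = 1024 states.
Smooth each crossing (0=||, 1=⌣⌢); contribution A^(Σ sign_k(1-2s_k)) * d^(L-1).
Tabulate the states by total A-exponent and number of loops L (A-exp: L × count):
  A^10: L=2 ×1
  A^8: L=1 ×4, L=3 ×6
  A^6: L=2 ×35, L=4 ×10
  A^4: L=1 ×35, L=3 ×75, L=5 ×10
  A^2: L=2 ×115, L=4 ×90, L=6 ×5
  A^0: L=3 ×185, L=5 ×66, L=7 ×1
  A^-2: L=4 ×180, L=6 ×30
  A^-4: L=5 ×112, L=7 ×8
  A^-6: L=6 ×44, L=8 ×1
  A^-8: L=7 ×10
  A^-10: L=8 ×1
Each group contributes A^e * Σ count * d^(L-1):
Powers of d = -A^2 - A^-2: d^2 = A^4 + 2 + A^-4; d^3 = -A^6 - 3*A^2 - 3*A^-2 - A^-6; d^4 = A^8 + 4*A^4 + 6 + 4*A^-4 + A^-8; d^5 = -A^10 - 5*A^6 - 10*A^2 - 10*A^-2 - 5*A^-6 - A^-10; d^6 = A^12 + 6*A^8 + 15*A^4 + 20 + 15*A^-4 + 6*A^-8 + A^-12; d^7 = -A^14 - 7*A^10 - 21*A^6 - 35*A^2 - 35*A^-2 - 21*A^-6 - 7*A^-10 - A^-14.
  A^10 * (d) = -A^12 - A^8
  A^8 * (4 + 6*d^2) = 6*A^12 + 16*A^8 + 6*A^4
  A^6 * (35*d + 10*d^3) = -10*A^12 - 65*A^8 - 65*A^4 - 10
  A^4 * (35 + 75*d^2 + 10*d^4) = 10*A^12 + 115*A^8 + 245*A^4 + 115 + 10*A^-4
  A^2 * (115*d + 90*d^3 + 5*d^5) = -5*A^12 - 115*A^8 - 435*A^4 - 435 - 115*A^-4 - 5*A^-8
  A^0 * (185*d^2 + 66*d^4 + d^6) = A^12 + 72*A^8 + 464*A^4 + 786 + 464*A^-4 + 72*A^-8 + A^-12
  A^-2 * (180*d^3 + 30*d^5) = -30*A^8 - 330*A^4 - 840 - 840*A^-4 - 330*A^-8 - 30*A^-12
  A^-4 * (112*d^4 + 8*d^6) = 8*A^8 + 160*A^4 + 568 + 832*A^-4 + 568*A^-8 + 160*A^-12 + 8*A^-16
  A^-6 * (44*d^5 + d^7) = -A^8 - 51*A^4 - 241 - 475*A^-4 - 475*A^-8 - 241*A^-12 - 51*A^-16 - A^-20
  A^-8 * (10*d^6) = 10*A^4 + 60 + 150*A^-4 + 200*A^-8 + 150*A^-12 + 60*A^-16 + 10*A^-20
  A^-10 * (d^7) = -A^4 - 7 - 21*A^-4 - 35*A^-8 - 35*A^-12 - 21*A^-16 - 7*A^-20 - A^-24
Summing the groups: <K> = A^12 - A^8 + 3*A^4 - 4 + 5*A^-4 - 5*A^-8 + 5*A^-12 - 4*A^-16 + 2*A^-20 - A^-24
Normalise by the writhe: (-A^3)^(-w) = (-A^3)^(-8) = A^-24, so f(A) = A^-24 * <K> = A^-12 - A^-16 + 3*A^-20 - 4*A^-24 + 5*A^-28 - 5*A^-32 + 5*A^-36 - 4*A^-40 + 2*A^-44 - A^-48.
Substitute A = t^(-1/4), i.e. A^e → t^(-e/4): V(t) = -t^12 + 2*t^11 - 4*t^10 + 5*t^9 - 5*t^8 + 5*t^7 - 4*t^6 + 3*t^5 - t^4 + t^3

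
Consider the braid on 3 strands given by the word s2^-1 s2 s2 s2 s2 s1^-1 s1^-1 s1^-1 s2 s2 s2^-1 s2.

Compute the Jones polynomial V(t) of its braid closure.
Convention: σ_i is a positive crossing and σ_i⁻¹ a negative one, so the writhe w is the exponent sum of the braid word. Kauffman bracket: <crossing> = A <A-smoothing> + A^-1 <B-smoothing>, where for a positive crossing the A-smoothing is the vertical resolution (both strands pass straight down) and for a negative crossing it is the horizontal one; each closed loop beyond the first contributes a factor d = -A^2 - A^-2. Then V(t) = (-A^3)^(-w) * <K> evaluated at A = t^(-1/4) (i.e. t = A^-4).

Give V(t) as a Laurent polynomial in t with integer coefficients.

The presented braid s2^-1 s2 s2 s2 s2 s1^-1 s1^-1 s1^-1 s2 s2 s2^-1 s2 on 3 strands reduces by inverse Markov moves (closure unchanged at each step):
  Deconjugate: the word is γ·β·γ⁻¹ with γ = s2^-1 s2 (prefix) and γ⁻¹ = s2^-1 s2 (suffix); strip both.
Reduced to β = s2 s2 s2 s1^-1 s1^-1 s1^-1 s2 s2 on 3 strands, 8 crossings.
Compute on β:
Braid: s2 s2 s2 s1^-1 s1^-1 s1^-1 s2 s2 on 3 strands, 8 crossings.
Writhe w = (#positive) - (#negative) = 5 - 3 = 2.
Computing the Kauffman bracket via state sum. There are 2^8 = 256 states.
For each crossing: s=0 is the vertical smoothing, s=1 horizontal. Crossing k contributes A^(sign_k * (1 - 2*s_k)); loop factor d = -A^2 - A^-2.
Tabulate the states by total A-exponent and number of loops L (A-exp: L × count):
  A^8: L=4 ×1
  A^6: L=3 ×8
  A^4: L=2 ×18, L=4 ×10
  A^2: L=1 ×15, L=3 ×31, L=5 ×10
  A^0: L=2 ×35, L=4 ×30, L=6 ×5
  A^-2: L=3 ×40, L=5 ×15, L=7 ×1
  A^-4: L=4 ×25, L=6 ×3
  A^-6: L=5 ×8
  A^-8: L=6 ×1
Each group contributes A^e * Σ count * d^(L-1):
Powers of d = -A^2 - A^-2: d^2 = A^4 + 2 + A^-4; d^3 = -A^6 - 3*A^2 - 3*A^-2 - A^-6; d^4 = A^8 + 4*A^4 + 6 + 4*A^-4 + A^-8; d^5 = -A^10 - 5*A^6 - 10*A^2 - 10*A^-2 - 5*A^-6 - A^-10; d^6 = A^12 + 6*A^8 + 15*A^4 + 20 + 15*A^-4 + 6*A^-8 + A^-12.
  A^8 * (d^3) = -A^14 - 3*A^10 - 3*A^6 - A^2
  A^6 * (8*d^2) = 8*A^10 + 16*A^6 + 8*A^2
  A^4 * (18*d + 10*d^3) = -10*A^10 - 48*A^6 - 48*A^2 - 10*A^-2
  A^2 * (15 + 31*d^2 + 10*d^4) = 10*A^10 + 71*A^6 + 137*A^2 + 71*A^-2 + 10*A^-6
  A^0 * (35*d + 30*d^3 + 5*d^5) = -5*A^10 - 55*A^6 - 175*A^2 - 175*A^-2 - 55*A^-6 - 5*A^-10
  A^-2 * (40*d^2 + 15*d^4 + d^6) = A^10 + 21*A^6 + 115*A^2 + 190*A^-2 + 115*A^-6 + 21*A^-10 + A^-14
  A^-4 * (25*d^3 + 3*d^5) = -3*A^6 - 40*A^2 - 105*A^-2 - 105*A^-6 - 40*A^-10 - 3*A^-14
  A^-6 * (8*d^4) = 8*A^2 + 32*A^-2 + 48*A^-6 + 32*A^-10 + 8*A^-14
  A^-8 * (d^5) = -A^2 - 5*A^-2 - 10*A^-6 - 10*A^-10 - 5*A^-14 - A^-18
Summing the groups: <K> = -A^14 + A^10 - A^6 + 3*A^2 - 2*A^-2 + 3*A^-6 - 2*A^-10 + A^-14 - A^-18
Normalise by the writhe: (-A^3)^(-w) = (-A^3)^(-2) = A^-6, so f(A) = A^-6 * <K> = -A^8 + A^4 - 1 + 3*A^-4 - 2*A^-8 + 3*A^-12 - 2*A^-16 + A^-20 - A^-24.
Substitute A = t^(-1/4), i.e. A^e → t^(-e/4): V(t) = -t^6 + t^5 - 2*t^4 + 3*t^3 - 2*t^2 + 3*t - 1 + t^-1 - t^-2

Answer: -t^6 + t^5 - 2*t^4 + 3*t^3 - 2*t^2 + 3*t - 1 + t^-1 - t^-2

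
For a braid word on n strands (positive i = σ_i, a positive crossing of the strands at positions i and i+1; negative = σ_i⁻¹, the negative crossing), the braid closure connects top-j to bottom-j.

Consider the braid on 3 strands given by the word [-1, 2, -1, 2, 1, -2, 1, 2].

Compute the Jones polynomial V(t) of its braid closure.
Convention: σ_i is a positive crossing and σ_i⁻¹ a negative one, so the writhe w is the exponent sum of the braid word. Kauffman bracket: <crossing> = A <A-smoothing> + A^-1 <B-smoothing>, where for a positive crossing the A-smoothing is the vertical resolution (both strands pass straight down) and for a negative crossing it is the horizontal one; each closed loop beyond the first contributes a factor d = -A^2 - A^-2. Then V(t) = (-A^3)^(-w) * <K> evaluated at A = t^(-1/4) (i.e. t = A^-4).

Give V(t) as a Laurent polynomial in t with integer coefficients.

Braid: s1^-1 s2 s1^-1 s2 s1 s2^-1 s1 s2 on 3 strands, 8 crossings.
Writhe w = (#positive) - (#negative) = 5 - 3 = 2.
Enumerate smoothing states for the bracket polynomial. There are 2^8 = 256 states.
Each crossing splits two ways (0=vertical, 1=horizontal). The state's weight is A^(#A-smoothings - #B-smoothings) * d^(loops - 1).
Tabulate the states by total A-exponent and number of loops L (A-exp: L × count):
  A^8: L=2 ×1
  A^6: L=1 ×3, L=3 ×5
  A^4: L=2 ×22, L=4 ×6
  A^2: L=1 ×18, L=3 ×37, L=5 ×1
  A^0: L=2 ×58, L=4 ×12
  A^-2: L=1 ×24, L=3 ×31, L=5 ×1
  A^-4: L=2 ×23, L=4 ×5
  A^-6: L=3 ×8
  A^-8: L=4 ×1
Each group contributes A^e * Σ count * d^(L-1):
Powers of d = -A^2 - A^-2: d^2 = A^4 + 2 + A^-4; d^3 = -A^6 - 3*A^2 - 3*A^-2 - A^-6; d^4 = A^8 + 4*A^4 + 6 + 4*A^-4 + A^-8.
  A^8 * (d) = -A^10 - A^6
  A^6 * (3 + 5*d^2) = 5*A^10 + 13*A^6 + 5*A^2
  A^4 * (22*d + 6*d^3) = -6*A^10 - 40*A^6 - 40*A^2 - 6*A^-2
  A^2 * (18 + 37*d^2 + d^4) = A^10 + 41*A^6 + 98*A^2 + 41*A^-2 + A^-6
  A^0 * (58*d + 12*d^3) = -12*A^6 - 94*A^2 - 94*A^-2 - 12*A^-6
  A^-2 * (24 + 31*d^2 + d^4) = A^6 + 35*A^2 + 92*A^-2 + 35*A^-6 + A^-10
  A^-4 * (23*d + 5*d^3) = -5*A^2 - 38*A^-2 - 38*A^-6 - 5*A^-10
  A^-6 * (8*d^2) = 8*A^-2 + 16*A^-6 + 8*A^-10
  A^-8 * (d^3) = -A^-2 - 3*A^-6 - 3*A^-10 - A^-14
Summing the groups: <K> = -A^10 + 2*A^6 - A^2 + 2*A^-2 - A^-6 + A^-10 - A^-14
Normalise by the writhe: (-A^3)^(-w) = (-A^3)^(-2) = A^-6, so f(A) = A^-6 * <K> = -A^4 + 2 - A^-4 + 2*A^-8 - A^-12 + A^-16 - A^-20.
Substitute A = t^(-1/4), i.e. A^e → t^(-e/4): V(t) = -t^5 + t^4 - t^3 + 2*t^2 - t + 2 - t^-1

Answer: -t^5 + t^4 - t^3 + 2*t^2 - t + 2 - t^-1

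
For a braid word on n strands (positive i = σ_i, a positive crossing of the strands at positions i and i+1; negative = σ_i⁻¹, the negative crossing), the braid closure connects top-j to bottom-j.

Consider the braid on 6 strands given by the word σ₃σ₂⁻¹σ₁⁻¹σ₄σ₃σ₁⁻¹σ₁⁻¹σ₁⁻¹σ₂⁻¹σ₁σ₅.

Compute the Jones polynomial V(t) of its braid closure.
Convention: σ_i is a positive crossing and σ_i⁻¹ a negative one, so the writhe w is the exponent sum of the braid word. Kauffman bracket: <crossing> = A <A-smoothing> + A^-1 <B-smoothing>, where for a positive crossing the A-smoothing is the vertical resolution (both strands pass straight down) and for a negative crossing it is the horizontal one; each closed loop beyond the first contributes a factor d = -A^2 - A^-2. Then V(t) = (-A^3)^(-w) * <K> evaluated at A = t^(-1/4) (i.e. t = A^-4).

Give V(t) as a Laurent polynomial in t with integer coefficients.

The presented braid s3 s2^-1 s1^-1 s4 s3 s1^-1 s1^-1 s1^-1 s2^-1 s1 s5 on 6 strands reduces by inverse Markov moves (closure unchanged at each step):
  Destabilize: the word has the form β·s5 where s5 occurs only as the final letter (β ∈ B_5); drop it and the last strand → 5 strands.
Reduced to β = s3 s2^-1 s1^-1 s4 s3 s1^-1 s1^-1 s1^-1 s2^-1 s1 on 5 strands, 10 crossings.
Compute on β:
Braid: s3 s2^-1 s1^-1 s4 s3 s1^-1 s1^-1 s1^-1 s2^-1 s1 on 5 strands, 10 crossings.
Writhe w = (#positive) - (#negative) = 4 - 6 = -2.
State-sum expansion of <K>. There are 2^10 = 1024 states.
For each crossing: s=0 is the vertical smoothing, s=1 horizontal. Crossing k contributes A^(sign_k * (1 - 2*s_k)); loop factor d = -A^2 - A^-2.
Tabulate the states by total A-exponent and number of loops L (A-exp: L × count):
  A^10: L=7 ×1
  A^8: L=6 ×10
  A^6: L=5 ×42, L=7 ×3
  A^4: L=4 ×95, L=6 ×24, L=8 ×1
  A^2: L=3 ×124, L=5 ×76, L=7 ×10
  A^0: L=2 ×90, L=4 ×126, L=6 ×35, L=8 ×1
  A^-2: L=1 ×28, L=3 ×116, L=5 ×61, L=7 ×5
  A^-4: L=2 ×50, L=4 ×60, L=6 ×10
  A^-6: L=1 ×5, L=3 ×29, L=5 ×11
  A^-8: L=2 ×4, L=4 ×6
  A^-10: L=3 ×1
Each group contributes A^e * Σ count * d^(L-1):
Powers of d = -A^2 - A^-2: d^2 = A^4 + 2 + A^-4; d^3 = -A^6 - 3*A^2 - 3*A^-2 - A^-6; d^4 = A^8 + 4*A^4 + 6 + 4*A^-4 + A^-8; d^5 = -A^10 - 5*A^6 - 10*A^2 - 10*A^-2 - 5*A^-6 - A^-10; d^6 = A^12 + 6*A^8 + 15*A^4 + 20 + 15*A^-4 + 6*A^-8 + A^-12; d^7 = -A^14 - 7*A^10 - 21*A^6 - 35*A^2 - 35*A^-2 - 21*A^-6 - 7*A^-10 - A^-14.
  A^10 * (d^6) = A^22 + 6*A^18 + 15*A^14 + 20*A^10 + 15*A^6 + 6*A^2 + A^-2
  A^8 * (10*d^5) = -10*A^18 - 50*A^14 - 100*A^10 - 100*A^6 - 50*A^2 - 10*A^-2
  A^6 * (42*d^4 + 3*d^6) = 3*A^18 + 60*A^14 + 213*A^10 + 312*A^6 + 213*A^2 + 60*A^-2 + 3*A^-6
  A^4 * (95*d^3 + 24*d^5 + d^7) = -A^18 - 31*A^14 - 236*A^10 - 560*A^6 - 560*A^2 - 236*A^-2 - 31*A^-6 - A^-10
  A^2 * (124*d^2 + 76*d^4 + 10*d^6) = 10*A^14 + 136*A^10 + 578*A^6 + 904*A^2 + 578*A^-2 + 136*A^-6 + 10*A^-10
  A^0 * (90*d + 126*d^3 + 35*d^5 + d^7) = -A^14 - 42*A^10 - 322*A^6 - 853*A^2 - 853*A^-2 - 322*A^-6 - 42*A^-10 - A^-14
  A^-2 * (28 + 116*d^2 + 61*d^4 + 5*d^6) = 5*A^10 + 91*A^6 + 435*A^2 + 726*A^-2 + 435*A^-6 + 91*A^-10 + 5*A^-14
  A^-4 * (50*d + 60*d^3 + 10*d^5) = -10*A^6 - 110*A^2 - 330*A^-2 - 330*A^-6 - 110*A^-10 - 10*A^-14
  A^-6 * (5 + 29*d^2 + 11*d^4) = 11*A^2 + 73*A^-2 + 129*A^-6 + 73*A^-10 + 11*A^-14
  A^-8 * (4*d + 6*d^3) = -6*A^-2 - 22*A^-6 - 22*A^-10 - 6*A^-14
  A^-10 * (d^2) = A^-6 + 2*A^-10 + A^-14
Summing the groups: <K> = A^22 - 2*A^18 + 3*A^14 - 4*A^10 + 4*A^6 - 4*A^2 + 3*A^-2 - A^-6 + A^-10
Normalise by the writhe: (-A^3)^(-w) = (-A^3)^(2) = A^6, so f(A) = A^6 * <K> = A^28 - 2*A^24 + 3*A^20 - 4*A^16 + 4*A^12 - 4*A^8 + 3*A^4 - 1 + A^-4.
Substitute A = t^(-1/4), i.e. A^e → t^(-e/4): V(t) = t - 1 + 3*t^-1 - 4*t^-2 + 4*t^-3 - 4*t^-4 + 3*t^-5 - 2*t^-6 + t^-7

Answer: t - 1 + 3*t^-1 - 4*t^-2 + 4*t^-3 - 4*t^-4 + 3*t^-5 - 2*t^-6 + t^-7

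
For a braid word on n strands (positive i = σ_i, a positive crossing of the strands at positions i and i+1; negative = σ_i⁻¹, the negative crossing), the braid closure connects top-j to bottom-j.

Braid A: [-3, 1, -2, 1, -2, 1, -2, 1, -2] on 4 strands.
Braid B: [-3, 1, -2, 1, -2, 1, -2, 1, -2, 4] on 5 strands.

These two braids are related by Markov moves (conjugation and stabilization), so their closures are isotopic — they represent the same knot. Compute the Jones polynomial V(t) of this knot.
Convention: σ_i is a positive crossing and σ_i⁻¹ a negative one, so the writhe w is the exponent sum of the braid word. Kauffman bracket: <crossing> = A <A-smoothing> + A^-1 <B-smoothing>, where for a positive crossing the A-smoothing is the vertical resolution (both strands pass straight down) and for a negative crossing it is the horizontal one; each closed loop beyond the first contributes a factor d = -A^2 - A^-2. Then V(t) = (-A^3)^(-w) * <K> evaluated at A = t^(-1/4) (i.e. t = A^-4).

Markov-equivalent braids have isotopic closures, hence identical knot invariants. Strip the Markov moves from each word to reach a common short braid β, then compute V(t) once on β.
Braid A: s3^-1 s1 s2^-1 s1 s2^-1 s1 s2^-1 s1 s2^-1 on 4 strands has no conjugating prefix/suffix or stabilization to strip; take β = s3^-1 s1 s2^-1 s1 s2^-1 s1 s2^-1 s1 s2^-1.
Braid B: s3^-1 s1 s2^-1 s1 s2^-1 s1 s2^-1 s1 s2^-1 s4 on 5 strands reduces by inverse Markov moves (closure unchanged at each step):
  Destabilize: the word has the form β·s4 where s4 occurs only as the final letter (β ∈ B_4); drop it and the last strand → 4 strands.
Reduced to β = s3^-1 s1 s2^-1 s1 s2^-1 s1 s2^-1 s1 s2^-1 on 4 strands, 9 crossings.
Both give the same β = s3^-1 s1 s2^-1 s1 s2^-1 s1 s2^-1 s1 s2^-1 on 4 strands, so one state sum suffices:
Braid: s3^-1 s1 s2^-1 s1 s2^-1 s1 s2^-1 s1 s2^-1 on 4 strands, 9 crossings.
Writhe w = (#positive) - (#negative) = 4 - 5 = -1.
State-sum expansion of <K>. There are 2^9 = 512 states.
Smooth each crossing (0=||, 1=⌣⌢); contribution A^(Σ sign_k(1-2s_k)) * d^(L-1).
Tabulate the states by total A-exponent and number of loops L (A-exp: L × count):
  A^9: L=5 ×1
  A^7: L=4 ×8, L=6 ×1
  A^5: L=3 ×28, L=5 ×8
  A^3: L=2 ×52, L=4 ×32
  A^1: L=1 ×45, L=3 ×77, L=5 ×4
  A^-1: L=2 ×97, L=4 ×29
  A^-3: L=3 ×80, L=5 ×4
  A^-5: L=4 ×36
  A^-7: L=5 ×9
  A^-9: L=6 ×1
Each group contributes A^e * Σ count * d^(L-1):
Powers of d = -A^2 - A^-2: d^2 = A^4 + 2 + A^-4; d^3 = -A^6 - 3*A^2 - 3*A^-2 - A^-6; d^4 = A^8 + 4*A^4 + 6 + 4*A^-4 + A^-8; d^5 = -A^10 - 5*A^6 - 10*A^2 - 10*A^-2 - 5*A^-6 - A^-10.
  A^9 * (d^4) = A^17 + 4*A^13 + 6*A^9 + 4*A^5 + A
  A^7 * (8*d^3 + d^5) = -A^17 - 13*A^13 - 34*A^9 - 34*A^5 - 13*A - A^-3
  A^5 * (28*d^2 + 8*d^4) = 8*A^13 + 60*A^9 + 104*A^5 + 60*A + 8*A^-3
  A^3 * (52*d + 32*d^3) = -32*A^9 - 148*A^5 - 148*A - 32*A^-3
  A^1 * (45 + 77*d^2 + 4*d^4) = 4*A^9 + 93*A^5 + 223*A + 93*A^-3 + 4*A^-7
  A^-1 * (97*d + 29*d^3) = -29*A^5 - 184*A - 184*A^-3 - 29*A^-7
  A^-3 * (80*d^2 + 4*d^4) = 4*A^5 + 96*A + 184*A^-3 + 96*A^-7 + 4*A^-11
  A^-5 * (36*d^3) = -36*A - 108*A^-3 - 108*A^-7 - 36*A^-11
  A^-7 * (9*d^4) = 9*A + 36*A^-3 + 54*A^-7 + 36*A^-11 + 9*A^-15
  A^-9 * (d^5) = -A - 5*A^-3 - 10*A^-7 - 10*A^-11 - 5*A^-15 - A^-19
Summing the groups: <K> = -A^13 + 4*A^9 - 6*A^5 + 7*A - 9*A^-3 + 7*A^-7 - 6*A^-11 + 4*A^-15 - A^-19
Normalise by the writhe: (-A^3)^(-w) = (-A^3)^(1) = -A^3, so f(A) = -A^3 * <K> = A^16 - 4*A^12 + 6*A^8 - 7*A^4 + 9 - 7*A^-4 + 6*A^-8 - 4*A^-12 + A^-16.
Substitute A = t^(-1/4), i.e. A^e → t^(-e/4): V(t) = t^4 - 4*t^3 + 6*t^2 - 7*t + 9 - 7*t^-1 + 6*t^-2 - 4*t^-3 + t^-4

Answer: t^4 - 4*t^3 + 6*t^2 - 7*t + 9 - 7*t^-1 + 6*t^-2 - 4*t^-3 + t^-4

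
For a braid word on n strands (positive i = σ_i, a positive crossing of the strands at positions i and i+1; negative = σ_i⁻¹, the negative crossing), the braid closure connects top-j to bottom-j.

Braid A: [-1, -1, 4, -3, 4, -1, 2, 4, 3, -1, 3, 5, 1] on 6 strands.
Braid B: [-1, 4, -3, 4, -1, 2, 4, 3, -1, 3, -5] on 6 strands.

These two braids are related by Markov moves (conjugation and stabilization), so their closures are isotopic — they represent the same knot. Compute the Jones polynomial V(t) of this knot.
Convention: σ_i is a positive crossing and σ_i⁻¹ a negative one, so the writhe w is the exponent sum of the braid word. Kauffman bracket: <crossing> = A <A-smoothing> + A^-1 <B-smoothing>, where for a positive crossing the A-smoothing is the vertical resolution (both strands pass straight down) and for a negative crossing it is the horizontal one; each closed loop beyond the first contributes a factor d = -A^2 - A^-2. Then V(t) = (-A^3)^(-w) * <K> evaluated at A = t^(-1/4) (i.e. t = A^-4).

-t^5 + t^4 - 2*t^3 + 4*t^2 - 3*t + 4 - 3*t^-1 + 2*t^-2 - t^-3

Derivation:
Markov-equivalent braids have isotopic closures, hence identical knot invariants. Strip the Markov moves from each word to reach a common short braid β, then compute V(t) once on β.
Braid A: s1^-1 s1^-1 s4 s3^-1 s4 s1^-1 s2 s4 s3 s1^-1 s3 s5 s1 on 6 strands reduces by inverse Markov moves (closure unchanged at each step):
  Deconjugate: the word is γ·β·γ⁻¹ with γ = s1^-1 (prefix) and γ⁻¹ = s1 (suffix); strip both.
  Destabilize: the word has the form β·s5 where s5 occurs only as the final letter (β ∈ B_5); drop it and the last strand → 5 strands.
Reduced to β = s1^-1 s4 s3^-1 s4 s1^-1 s2 s4 s3 s1^-1 s3 on 5 strands, 10 crossings.
Braid B: s1^-1 s4 s3^-1 s4 s1^-1 s2 s4 s3 s1^-1 s3 s5^-1 on 6 strands reduces by inverse Markov moves (closure unchanged at each step):
  Destabilize: the word has the form β·s5^-1 where s5^-1 occurs only as the final letter (β ∈ B_5); drop it and the last strand → 5 strands.
Reduced to β = s1^-1 s4 s3^-1 s4 s1^-1 s2 s4 s3 s1^-1 s3 on 5 strands, 10 crossings.
Both give the same β = s1^-1 s4 s3^-1 s4 s1^-1 s2 s4 s3 s1^-1 s3 on 5 strands, so one state sum suffices:
Braid: s1^-1 s4 s3^-1 s4 s1^-1 s2 s4 s3 s1^-1 s3 on 5 strands, 10 crossings.
Writhe w = (#positive) - (#negative) = 6 - 4 = 2.
Enumerate smoothing states for the bracket polynomial. There are 2^10 = 1024 states.
For each crossing: s=0 is the vertical smoothing, s=1 horizontal. Crossing k contributes A^(sign_k * (1 - 2*s_k)); loop factor d = -A^2 - A^-2.
Tabulate the states by total A-exponent and number of loops L (A-exp: L × count):
  A^10: L=5 ×1
  A^8: L=4 ×7, L=6 ×3
  A^6: L=3 ×18, L=5 ×26, L=7 ×1
  A^4: L=2 ×21, L=4 ×85, L=6 ×14
  A^2: L=1 ×9, L=3 ×137, L=5 ×62, L=7 ×2
  A^0: L=2 ×105, L=4 ×132, L=6 ×15
  A^-2: L=1 ×30, L=3 ×132, L=5 ×47, L=7 ×1
  A^-4: L=2 ×49, L=4 ×65, L=6 ×6
  A^-6: L=3 ×31, L=5 ×14
  A^-8: L=4 ×9, L=6 ×1
  A^-10: L=5 ×1
Each group contributes A^e * Σ count * d^(L-1):
Powers of d = -A^2 - A^-2: d^2 = A^4 + 2 + A^-4; d^3 = -A^6 - 3*A^2 - 3*A^-2 - A^-6; d^4 = A^8 + 4*A^4 + 6 + 4*A^-4 + A^-8; d^5 = -A^10 - 5*A^6 - 10*A^2 - 10*A^-2 - 5*A^-6 - A^-10; d^6 = A^12 + 6*A^8 + 15*A^4 + 20 + 15*A^-4 + 6*A^-8 + A^-12.
  A^10 * (d^4) = A^18 + 4*A^14 + 6*A^10 + 4*A^6 + A^2
  A^8 * (7*d^3 + 3*d^5) = -3*A^18 - 22*A^14 - 51*A^10 - 51*A^6 - 22*A^2 - 3*A^-2
  A^6 * (18*d^2 + 26*d^4 + d^6) = A^18 + 32*A^14 + 137*A^10 + 212*A^6 + 137*A^2 + 32*A^-2 + A^-6
  A^4 * (21*d + 85*d^3 + 14*d^5) = -14*A^14 - 155*A^10 - 416*A^6 - 416*A^2 - 155*A^-2 - 14*A^-6
  A^2 * (9 + 137*d^2 + 62*d^4 + 2*d^6) = 2*A^14 + 74*A^10 + 415*A^6 + 695*A^2 + 415*A^-2 + 74*A^-6 + 2*A^-10
  A^0 * (105*d + 132*d^3 + 15*d^5) = -15*A^10 - 207*A^6 - 651*A^2 - 651*A^-2 - 207*A^-6 - 15*A^-10
  A^-2 * (30 + 132*d^2 + 47*d^4 + d^6) = A^10 + 53*A^6 + 335*A^2 + 596*A^-2 + 335*A^-6 + 53*A^-10 + A^-14
  A^-4 * (49*d + 65*d^3 + 6*d^5) = -6*A^6 - 95*A^2 - 304*A^-2 - 304*A^-6 - 95*A^-10 - 6*A^-14
  A^-6 * (31*d^2 + 14*d^4) = 14*A^2 + 87*A^-2 + 146*A^-6 + 87*A^-10 + 14*A^-14
  A^-8 * (9*d^3 + d^5) = -A^2 - 14*A^-2 - 37*A^-6 - 37*A^-10 - 14*A^-14 - A^-18
  A^-10 * (d^4) = A^-2 + 4*A^-6 + 6*A^-10 + 4*A^-14 + A^-18
Summing the groups: <K> = -A^18 + 2*A^14 - 3*A^10 + 4*A^6 - 3*A^2 + 4*A^-2 - 2*A^-6 + A^-10 - A^-14
Normalise by the writhe: (-A^3)^(-w) = (-A^3)^(-2) = A^-6, so f(A) = A^-6 * <K> = -A^12 + 2*A^8 - 3*A^4 + 4 - 3*A^-4 + 4*A^-8 - 2*A^-12 + A^-16 - A^-20.
Substitute A = t^(-1/4), i.e. A^e → t^(-e/4): V(t) = -t^5 + t^4 - 2*t^3 + 4*t^2 - 3*t + 4 - 3*t^-1 + 2*t^-2 - t^-3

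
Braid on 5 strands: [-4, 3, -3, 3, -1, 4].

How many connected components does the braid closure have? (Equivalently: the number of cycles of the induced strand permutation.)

Track the strand permutation on 5 strands, starting from identity.
  step 1: s4^-1 swaps positions 4,5 -> [1 2 3 5 4]
  step 2: s3 swaps positions 3,4 -> [1 2 5 3 4]
  step 3: s3^-1 swaps positions 3,4 -> [1 2 3 5 4]
  step 4: s3 swaps positions 3,4 -> [1 2 5 3 4]
  step 5: s1^-1 swaps positions 1,2 -> [2 1 5 3 4]
  step 6: s4 swaps positions 4,5 -> [2 1 5 4 3]
Final permutation (position -> original strand): [2 1 5 4 3]
Closure components = cycle count of this permutation = 3.

Answer: 3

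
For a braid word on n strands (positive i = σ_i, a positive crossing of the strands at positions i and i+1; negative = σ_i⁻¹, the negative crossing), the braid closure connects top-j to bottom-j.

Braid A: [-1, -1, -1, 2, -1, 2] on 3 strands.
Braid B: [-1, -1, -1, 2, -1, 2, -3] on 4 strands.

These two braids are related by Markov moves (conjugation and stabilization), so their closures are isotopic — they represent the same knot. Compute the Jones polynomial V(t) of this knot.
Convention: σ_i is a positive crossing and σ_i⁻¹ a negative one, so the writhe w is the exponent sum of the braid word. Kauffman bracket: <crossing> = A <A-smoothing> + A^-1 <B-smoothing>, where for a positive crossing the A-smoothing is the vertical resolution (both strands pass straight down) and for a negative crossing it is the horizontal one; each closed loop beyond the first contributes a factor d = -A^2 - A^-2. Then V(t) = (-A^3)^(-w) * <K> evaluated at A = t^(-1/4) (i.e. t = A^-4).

Markov-equivalent braids have isotopic closures, hence identical knot invariants. Strip the Markov moves from each word to reach a common short braid β, then compute V(t) once on β.
Braid A: s1^-1 s1^-1 s1^-1 s2 s1^-1 s2 on 3 strands has no conjugating prefix/suffix or stabilization to strip; take β = s1^-1 s1^-1 s1^-1 s2 s1^-1 s2.
Braid B: s1^-1 s1^-1 s1^-1 s2 s1^-1 s2 s3^-1 on 4 strands reduces by inverse Markov moves (closure unchanged at each step):
  Destabilize: the word has the form β·s3^-1 where s3^-1 occurs only as the final letter (β ∈ B_3); drop it and the last strand → 3 strands.
Reduced to β = s1^-1 s1^-1 s1^-1 s2 s1^-1 s2 on 3 strands, 6 crossings.
Both give the same β = s1^-1 s1^-1 s1^-1 s2 s1^-1 s2 on 3 strands, so one state sum suffices:
Braid: s1^-1 s1^-1 s1^-1 s2 s1^-1 s2 on 3 strands, 6 crossings.
Writhe w = (#positive) - (#negative) = 2 - 4 = -2.
Computing the Kauffman bracket via state sum. There are 2^6 = 64 states.
Each crossing splits two ways (0=vertical, 1=horizontal). The state's weight is A^(#A-smoothings - #B-smoothings) * d^(loops - 1).
Tabulate the states by total A-exponent and number of loops L (A-exp: L × count):
  A^6: L=5 ×1
  A^4: L=4 ×6
  A^2: L=3 ×15
  A^0: L=2 ×19, L=4 ×1
  A^-2: L=1 ×11, L=3 ×4
  A^-4: L=2 ×6
  A^-6: L=3 ×1
Each group contributes A^e * Σ count * d^(L-1):
Powers of d = -A^2 - A^-2: d^2 = A^4 + 2 + A^-4; d^3 = -A^6 - 3*A^2 - 3*A^-2 - A^-6; d^4 = A^8 + 4*A^4 + 6 + 4*A^-4 + A^-8.
  A^6 * (d^4) = A^14 + 4*A^10 + 6*A^6 + 4*A^2 + A^-2
  A^4 * (6*d^3) = -6*A^10 - 18*A^6 - 18*A^2 - 6*A^-2
  A^2 * (15*d^2) = 15*A^6 + 30*A^2 + 15*A^-2
  A^0 * (19*d + d^3) = -A^6 - 22*A^2 - 22*A^-2 - A^-6
  A^-2 * (11 + 4*d^2) = 4*A^2 + 19*A^-2 + 4*A^-6
  A^-4 * (6*d) = -6*A^-2 - 6*A^-6
  A^-6 * (d^2) = A^-2 + 2*A^-6 + A^-10
Summing the groups: <K> = A^14 - 2*A^10 + 2*A^6 - 2*A^2 + 2*A^-2 - A^-6 + A^-10
Normalise by the writhe: (-A^3)^(-w) = (-A^3)^(2) = A^6, so f(A) = A^6 * <K> = A^20 - 2*A^16 + 2*A^12 - 2*A^8 + 2*A^4 - 1 + A^-4.
Substitute A = t^(-1/4), i.e. A^e → t^(-e/4): V(t) = t - 1 + 2*t^-1 - 2*t^-2 + 2*t^-3 - 2*t^-4 + t^-5

Answer: t - 1 + 2*t^-1 - 2*t^-2 + 2*t^-3 - 2*t^-4 + t^-5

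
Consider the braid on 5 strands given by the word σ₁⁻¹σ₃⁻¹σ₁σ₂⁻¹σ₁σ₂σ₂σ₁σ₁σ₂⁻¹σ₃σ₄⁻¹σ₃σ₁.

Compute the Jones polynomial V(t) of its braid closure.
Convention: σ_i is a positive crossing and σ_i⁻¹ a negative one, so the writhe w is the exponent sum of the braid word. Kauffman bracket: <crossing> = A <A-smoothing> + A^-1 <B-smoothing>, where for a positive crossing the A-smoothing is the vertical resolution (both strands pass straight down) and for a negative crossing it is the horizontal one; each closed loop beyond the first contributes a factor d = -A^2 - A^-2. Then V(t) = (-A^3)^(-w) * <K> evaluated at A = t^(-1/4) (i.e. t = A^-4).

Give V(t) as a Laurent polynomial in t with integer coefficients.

The presented braid s1^-1 s3^-1 s1 s2^-1 s1 s2 s2 s1 s1 s2^-1 s3 s4^-1 s3 s1 on 5 strands reduces by inverse Markov moves (closure unchanged at each step):
  Deconjugate: the word is γ·β·γ⁻¹ with γ = s1^-1 s3^-1 (prefix) and γ⁻¹ = s3 s1 (suffix); strip both.
  Destabilize: the word has the form β·s4^-1 where s4^-1 occurs only as the final letter (β ∈ B_4); drop it and the last strand → 4 strands.
  Destabilize: the word has the form β·s3 where s3 occurs only as the final letter (β ∈ B_3); drop it and the last strand → 3 strands.
Reduced to β = s1 s2^-1 s1 s2 s2 s1 s1 s2^-1 on 3 strands, 8 crossings.
Compute on β:
Braid: s1 s2^-1 s1 s2 s2 s1 s1 s2^-1 on 3 strands, 8 crossings.
Writhe w = (#positive) - (#negative) = 6 - 2 = 4.
Enumerate smoothing states for the bracket polynomial. There are 2^8 = 256 states.
For each crossing: s=0 is the vertical smoothing, s=1 horizontal. Crossing k contributes A^(sign_k * (1 - 2*s_k)); loop factor d = -A^2 - A^-2.
Tabulate the states by total A-exponent and number of loops L (A-exp: L × count):
  A^8: L=3 ×1
  A^6: L=2 ×6, L=4 ×2
  A^4: L=1 ×11, L=3 ×16, L=5 ×1
  A^2: L=2 ×47, L=4 ×9
  A^0: L=1 ×26, L=3 ×43, L=5 ×1
  A^-2: L=2 ×41, L=4 ×15
  A^-4: L=3 ×26, L=5 ×2
  A^-6: L=4 ×8
  A^-8: L=5 ×1
Each group contributes A^e * Σ count * d^(L-1):
Powers of d = -A^2 - A^-2: d^2 = A^4 + 2 + A^-4; d^3 = -A^6 - 3*A^2 - 3*A^-2 - A^-6; d^4 = A^8 + 4*A^4 + 6 + 4*A^-4 + A^-8.
  A^8 * (d^2) = A^12 + 2*A^8 + A^4
  A^6 * (6*d + 2*d^3) = -2*A^12 - 12*A^8 - 12*A^4 - 2
  A^4 * (11 + 16*d^2 + d^4) = A^12 + 20*A^8 + 49*A^4 + 20 + A^-4
  A^2 * (47*d + 9*d^3) = -9*A^8 - 74*A^4 - 74 - 9*A^-4
  A^0 * (26 + 43*d^2 + d^4) = A^8 + 47*A^4 + 118 + 47*A^-4 + A^-8
  A^-2 * (41*d + 15*d^3) = -15*A^4 - 86 - 86*A^-4 - 15*A^-8
  A^-4 * (26*d^2 + 2*d^4) = 2*A^4 + 34 + 64*A^-4 + 34*A^-8 + 2*A^-12
  A^-6 * (8*d^3) = -8 - 24*A^-4 - 24*A^-8 - 8*A^-12
  A^-8 * (d^4) = 1 + 4*A^-4 + 6*A^-8 + 4*A^-12 + A^-16
Summing the groups: <K> = 2*A^8 - 2*A^4 + 3 - 3*A^-4 + 2*A^-8 - 2*A^-12 + A^-16
Normalise by the writhe: (-A^3)^(-w) = (-A^3)^(-4) = A^-12, so f(A) = A^-12 * <K> = 2*A^-4 - 2*A^-8 + 3*A^-12 - 3*A^-16 + 2*A^-20 - 2*A^-24 + A^-28.
Substitute A = t^(-1/4), i.e. A^e → t^(-e/4): V(t) = t^7 - 2*t^6 + 2*t^5 - 3*t^4 + 3*t^3 - 2*t^2 + 2*t

Answer: t^7 - 2*t^6 + 2*t^5 - 3*t^4 + 3*t^3 - 2*t^2 + 2*t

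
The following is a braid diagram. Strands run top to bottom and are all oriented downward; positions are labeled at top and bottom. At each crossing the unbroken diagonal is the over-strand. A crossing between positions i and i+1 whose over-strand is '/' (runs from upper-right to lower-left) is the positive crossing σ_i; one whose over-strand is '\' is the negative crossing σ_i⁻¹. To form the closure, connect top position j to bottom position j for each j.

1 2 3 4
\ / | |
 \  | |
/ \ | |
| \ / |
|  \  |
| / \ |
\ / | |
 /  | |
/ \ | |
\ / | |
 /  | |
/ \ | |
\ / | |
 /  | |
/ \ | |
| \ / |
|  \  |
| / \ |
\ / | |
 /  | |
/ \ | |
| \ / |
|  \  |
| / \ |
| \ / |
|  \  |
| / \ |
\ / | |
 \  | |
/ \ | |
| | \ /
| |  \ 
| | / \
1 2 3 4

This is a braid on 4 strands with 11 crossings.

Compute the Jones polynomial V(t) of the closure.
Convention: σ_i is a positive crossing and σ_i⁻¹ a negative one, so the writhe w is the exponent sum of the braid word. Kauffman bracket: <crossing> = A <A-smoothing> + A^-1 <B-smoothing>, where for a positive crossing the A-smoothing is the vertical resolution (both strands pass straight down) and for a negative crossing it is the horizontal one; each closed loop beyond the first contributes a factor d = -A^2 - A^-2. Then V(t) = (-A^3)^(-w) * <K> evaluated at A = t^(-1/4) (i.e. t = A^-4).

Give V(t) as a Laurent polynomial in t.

Reading the diagram top to bottom ('/'-over between positions i,i+1 = s_i, '\'-over = s_i^-1): braid word = s1^-1 s2^-1 s1 s1 s1 s2^-1 s1 s2^-1 s2^-1 s1^-1 s3^-1.
The presented braid s1^-1 s2^-1 s1 s1 s1 s2^-1 s1 s2^-1 s2^-1 s1^-1 s3^-1 on 4 strands reduces by inverse Markov moves (closure unchanged at each step):
  Destabilize: the word has the form β·s3^-1 where s3^-1 occurs only as the final letter (β ∈ B_3); drop it and the last strand → 3 strands.
Reduced to β = s1^-1 s2^-1 s1 s1 s1 s2^-1 s1 s2^-1 s2^-1 s1^-1 on 3 strands, 10 crossings.
Compute on β:
Braid: s1^-1 s2^-1 s1 s1 s1 s2^-1 s1 s2^-1 s2^-1 s1^-1 on 3 strands, 10 crossings.
Writhe w = (#positive) - (#negative) = 4 - 6 = -2.
Computing the Kauffman bracket via state sum. There are 2^10 = 1024 states.
Smooth each crossing (0=||, 1=⌣⌢); contribution A^(Σ sign_k(1-2s_k)) * d^(L-1).
Tabulate the states by total A-exponent and number of loops L (A-exp: L × count):
  A^10: L=5 ×1
  A^8: L=4 ×10
  A^6: L=3 ×38, L=5 ×7
  A^4: L=2 ×67, L=4 ×49, L=6 ×4
  A^2: L=1 ×46, L=3 ×130, L=5 ×33, L=7 ×1
  A^0: L=2 ×131, L=4 ×110, L=6 ×11
  A^-2: L=1 ×25, L=3 ×133, L=5 ×51, L=7 ×1
  A^-4: L=2 ×37, L=4 ×72, L=6 ×11
  A^-6: L=3 ×25, L=5 ×19, L=7 ×1
  A^-8: L=4 ×8, L=6 ×2
  A^-10: L=5 ×1
Each group contributes A^e * Σ count * d^(L-1):
Powers of d = -A^2 - A^-2: d^2 = A^4 + 2 + A^-4; d^3 = -A^6 - 3*A^2 - 3*A^-2 - A^-6; d^4 = A^8 + 4*A^4 + 6 + 4*A^-4 + A^-8; d^5 = -A^10 - 5*A^6 - 10*A^2 - 10*A^-2 - 5*A^-6 - A^-10; d^6 = A^12 + 6*A^8 + 15*A^4 + 20 + 15*A^-4 + 6*A^-8 + A^-12.
  A^10 * (d^4) = A^18 + 4*A^14 + 6*A^10 + 4*A^6 + A^2
  A^8 * (10*d^3) = -10*A^14 - 30*A^10 - 30*A^6 - 10*A^2
  A^6 * (38*d^2 + 7*d^4) = 7*A^14 + 66*A^10 + 118*A^6 + 66*A^2 + 7*A^-2
  A^4 * (67*d + 49*d^3 + 4*d^5) = -4*A^14 - 69*A^10 - 254*A^6 - 254*A^2 - 69*A^-2 - 4*A^-6
  A^2 * (46 + 130*d^2 + 33*d^4 + d^6) = A^14 + 39*A^10 + 277*A^6 + 524*A^2 + 277*A^-2 + 39*A^-6 + A^-10
  A^0 * (131*d + 110*d^3 + 11*d^5) = -11*A^10 - 165*A^6 - 571*A^2 - 571*A^-2 - 165*A^-6 - 11*A^-10
  A^-2 * (25 + 133*d^2 + 51*d^4 + d^6) = A^10 + 57*A^6 + 352*A^2 + 617*A^-2 + 352*A^-6 + 57*A^-10 + A^-14
  A^-4 * (37*d + 72*d^3 + 11*d^5) = -11*A^6 - 127*A^2 - 363*A^-2 - 363*A^-6 - 127*A^-10 - 11*A^-14
  A^-6 * (25*d^2 + 19*d^4 + d^6) = A^6 + 25*A^2 + 116*A^-2 + 184*A^-6 + 116*A^-10 + 25*A^-14 + A^-18
  A^-8 * (8*d^3 + 2*d^5) = -2*A^2 - 18*A^-2 - 44*A^-6 - 44*A^-10 - 18*A^-14 - 2*A^-18
  A^-10 * (d^4) = A^-2 + 4*A^-6 + 6*A^-10 + 4*A^-14 + A^-18
Summing the groups: <K> = A^18 - 2*A^14 + 2*A^10 - 3*A^6 + 4*A^2 - 3*A^-2 + 3*A^-6 - 2*A^-10 + A^-14
Normalise by the writhe: (-A^3)^(-w) = (-A^3)^(2) = A^6, so f(A) = A^6 * <K> = A^24 - 2*A^20 + 2*A^16 - 3*A^12 + 4*A^8 - 3*A^4 + 3 - 2*A^-4 + A^-8.
Substitute A = t^(-1/4), i.e. A^e → t^(-e/4): V(t) = t^2 - 2*t + 3 - 3*t^-1 + 4*t^-2 - 3*t^-3 + 2*t^-4 - 2*t^-5 + t^-6

Answer: t^2 - 2*t + 3 - 3*t^-1 + 4*t^-2 - 3*t^-3 + 2*t^-4 - 2*t^-5 + t^-6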